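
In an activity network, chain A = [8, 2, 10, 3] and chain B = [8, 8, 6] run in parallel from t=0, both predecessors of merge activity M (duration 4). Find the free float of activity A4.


ES(A4) = sum of predecessors on chain A = 20
EF(A4) = ES + duration = 20 + 3 = 23
Successor of A4 is M. ES(M) = max(sum(A), sum(B)) = max(23, 22) = 23
Free float = ES(successor) - EF(current) = 23 - 23 = 0

0


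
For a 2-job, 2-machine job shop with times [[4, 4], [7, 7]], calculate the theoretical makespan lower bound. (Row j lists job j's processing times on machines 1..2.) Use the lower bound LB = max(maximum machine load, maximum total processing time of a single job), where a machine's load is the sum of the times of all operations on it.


Machine loads:
  Machine 1: 4 + 7 = 11
  Machine 2: 4 + 7 = 11
Max machine load = 11
Job totals:
  Job 1: 8
  Job 2: 14
Max job total = 14
Lower bound = max(11, 14) = 14

14


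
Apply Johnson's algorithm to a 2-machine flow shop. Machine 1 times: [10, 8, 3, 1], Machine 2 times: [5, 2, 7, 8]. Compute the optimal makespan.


Apply Johnson's rule:
  Group 1 (a <= b): [(4, 1, 8), (3, 3, 7)]
  Group 2 (a > b): [(1, 10, 5), (2, 8, 2)]
Optimal job order: [4, 3, 1, 2]
Schedule:
  Job 4: M1 done at 1, M2 done at 9
  Job 3: M1 done at 4, M2 done at 16
  Job 1: M1 done at 14, M2 done at 21
  Job 2: M1 done at 22, M2 done at 24
Makespan = 24

24


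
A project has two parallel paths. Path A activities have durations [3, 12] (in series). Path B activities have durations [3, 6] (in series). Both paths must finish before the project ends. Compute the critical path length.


Path A total = 3 + 12 = 15
Path B total = 3 + 6 = 9
Critical path = longest path = max(15, 9) = 15

15


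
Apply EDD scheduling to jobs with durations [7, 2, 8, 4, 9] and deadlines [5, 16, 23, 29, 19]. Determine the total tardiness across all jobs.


Sort by due date (EDD order): [(7, 5), (2, 16), (9, 19), (8, 23), (4, 29)]
Compute completion times and tardiness:
  Job 1: p=7, d=5, C=7, tardiness=max(0,7-5)=2
  Job 2: p=2, d=16, C=9, tardiness=max(0,9-16)=0
  Job 3: p=9, d=19, C=18, tardiness=max(0,18-19)=0
  Job 4: p=8, d=23, C=26, tardiness=max(0,26-23)=3
  Job 5: p=4, d=29, C=30, tardiness=max(0,30-29)=1
Total tardiness = 6

6


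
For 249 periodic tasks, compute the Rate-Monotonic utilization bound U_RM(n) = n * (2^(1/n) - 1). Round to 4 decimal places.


Compute 2^(1/249) = 1.0027876018
Subtract 1: 1.0027876018 - 1 = 0.0027876018
Multiply by n: 249 * 0.0027876018 = 0.6941128482
Round to 4 dp: 0.6941

0.6941


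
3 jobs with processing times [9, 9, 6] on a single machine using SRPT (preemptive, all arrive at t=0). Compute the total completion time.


Since all jobs arrive at t=0, SRPT equals SPT ordering.
SPT order: [6, 9, 9]
Completion times:
  Job 1: p=6, C=6
  Job 2: p=9, C=15
  Job 3: p=9, C=24
Total completion time = 6 + 15 + 24 = 45

45


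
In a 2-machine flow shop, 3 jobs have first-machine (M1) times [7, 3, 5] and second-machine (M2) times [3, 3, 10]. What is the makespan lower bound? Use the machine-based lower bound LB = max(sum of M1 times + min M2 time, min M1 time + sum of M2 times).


LB1 = sum(M1 times) + min(M2 times) = 15 + 3 = 18
LB2 = min(M1 times) + sum(M2 times) = 3 + 16 = 19
Lower bound = max(LB1, LB2) = max(18, 19) = 19

19


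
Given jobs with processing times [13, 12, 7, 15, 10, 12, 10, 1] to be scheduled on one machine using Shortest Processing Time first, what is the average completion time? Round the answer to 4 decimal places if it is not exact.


Sort jobs by processing time (SPT order): [1, 7, 10, 10, 12, 12, 13, 15]
Compute completion times sequentially:
  Job 1: processing = 1, completes at 1
  Job 2: processing = 7, completes at 8
  Job 3: processing = 10, completes at 18
  Job 4: processing = 10, completes at 28
  Job 5: processing = 12, completes at 40
  Job 6: processing = 12, completes at 52
  Job 7: processing = 13, completes at 65
  Job 8: processing = 15, completes at 80
Sum of completion times = 292
Average completion time = 292/8 = 36.5

36.5


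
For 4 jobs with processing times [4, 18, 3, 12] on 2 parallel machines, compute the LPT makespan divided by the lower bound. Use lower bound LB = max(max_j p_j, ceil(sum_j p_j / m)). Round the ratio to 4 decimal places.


LPT order: [18, 12, 4, 3]
Machine loads after assignment: [18, 19]
LPT makespan = 19
Lower bound = max(max_job, ceil(total/2)) = max(18, 19) = 19
Ratio = 19 / 19 = 1.0

1.0


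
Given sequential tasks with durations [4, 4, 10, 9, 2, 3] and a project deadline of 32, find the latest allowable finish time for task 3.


LF(activity 3) = deadline - sum of successor durations
Successors: activities 4 through 6 with durations [9, 2, 3]
Sum of successor durations = 14
LF = 32 - 14 = 18

18


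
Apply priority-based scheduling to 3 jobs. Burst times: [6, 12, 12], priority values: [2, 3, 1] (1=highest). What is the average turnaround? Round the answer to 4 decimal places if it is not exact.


Sort by priority (ascending = highest first):
Order: [(1, 12), (2, 6), (3, 12)]
Completion times:
  Priority 1, burst=12, C=12
  Priority 2, burst=6, C=18
  Priority 3, burst=12, C=30
Average turnaround = 60/3 = 20.0

20.0


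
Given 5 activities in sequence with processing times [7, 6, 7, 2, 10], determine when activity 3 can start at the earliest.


Activity 3 starts after activities 1 through 2 complete.
Predecessor durations: [7, 6]
ES = 7 + 6 = 13

13


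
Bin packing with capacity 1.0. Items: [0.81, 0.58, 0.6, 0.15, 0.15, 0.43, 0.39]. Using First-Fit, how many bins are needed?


Place items sequentially using First-Fit:
  Item 0.81 -> new Bin 1
  Item 0.58 -> new Bin 2
  Item 0.6 -> new Bin 3
  Item 0.15 -> Bin 1 (now 0.96)
  Item 0.15 -> Bin 2 (now 0.73)
  Item 0.43 -> new Bin 4
  Item 0.39 -> Bin 3 (now 0.99)
Total bins used = 4

4


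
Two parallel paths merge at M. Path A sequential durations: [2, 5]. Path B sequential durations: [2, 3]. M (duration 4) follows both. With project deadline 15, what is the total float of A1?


Forward pass: ES(A1) = sum of predecessors on chain A = 0
EF = ES + duration = 0 + 2 = 2
Backward pass: LF(M) = deadline = 15; LS(M) = 15 - 4 = 11
LF(A1) = LS(M) - sum(successors on chain A) = 11 - 5 = 6
LS = LF - duration = 6 - 2 = 4
Total float = LS - ES = 4 - 0 = 4

4


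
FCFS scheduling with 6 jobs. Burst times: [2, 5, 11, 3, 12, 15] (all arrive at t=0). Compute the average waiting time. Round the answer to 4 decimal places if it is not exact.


FCFS order (as given): [2, 5, 11, 3, 12, 15]
Waiting times:
  Job 1: wait = 0
  Job 2: wait = 2
  Job 3: wait = 7
  Job 4: wait = 18
  Job 5: wait = 21
  Job 6: wait = 33
Sum of waiting times = 81
Average waiting time = 81/6 = 13.5

13.5


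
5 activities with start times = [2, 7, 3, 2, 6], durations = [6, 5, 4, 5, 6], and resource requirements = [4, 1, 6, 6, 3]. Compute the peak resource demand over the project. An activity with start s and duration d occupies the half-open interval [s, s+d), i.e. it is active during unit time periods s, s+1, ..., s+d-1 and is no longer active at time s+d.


Each activity i is active on [start_i, start_i + duration_i).
Compute total resource usage per time slot:
  t=0: active resources = [], total = 0
  t=1: active resources = [], total = 0
  t=2: active resources = [4, 6], total = 10
  t=3: active resources = [4, 6, 6], total = 16
  t=4: active resources = [4, 6, 6], total = 16
  t=5: active resources = [4, 6, 6], total = 16
  t=6: active resources = [4, 6, 6, 3], total = 19
  t=7: active resources = [4, 1, 3], total = 8
  t=8: active resources = [1, 3], total = 4
  t=9: active resources = [1, 3], total = 4
  t=10: active resources = [1, 3], total = 4
  t=11: active resources = [1, 3], total = 4
Peak resource demand = 19

19


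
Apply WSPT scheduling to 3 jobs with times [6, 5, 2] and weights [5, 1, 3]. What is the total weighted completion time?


Compute p/w ratios and sort ascending (WSPT): [(2, 3), (6, 5), (5, 1)]
Compute weighted completion times:
  Job (p=2,w=3): C=2, w*C=3*2=6
  Job (p=6,w=5): C=8, w*C=5*8=40
  Job (p=5,w=1): C=13, w*C=1*13=13
Total weighted completion time = 59

59


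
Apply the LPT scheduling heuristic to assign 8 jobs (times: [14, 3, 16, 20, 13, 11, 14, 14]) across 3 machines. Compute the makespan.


Sort jobs in decreasing order (LPT): [20, 16, 14, 14, 14, 13, 11, 3]
Assign each job to the least loaded machine:
  Machine 1: jobs [20, 13], load = 33
  Machine 2: jobs [16, 14, 3], load = 33
  Machine 3: jobs [14, 14, 11], load = 39
Makespan = max load = 39

39


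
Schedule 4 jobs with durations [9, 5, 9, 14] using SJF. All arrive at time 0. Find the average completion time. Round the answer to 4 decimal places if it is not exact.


SJF order (ascending): [5, 9, 9, 14]
Completion times:
  Job 1: burst=5, C=5
  Job 2: burst=9, C=14
  Job 3: burst=9, C=23
  Job 4: burst=14, C=37
Average completion = 79/4 = 19.75

19.75


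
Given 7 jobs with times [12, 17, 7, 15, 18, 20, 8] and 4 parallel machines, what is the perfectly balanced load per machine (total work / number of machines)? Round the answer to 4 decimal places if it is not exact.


Total processing time = 12 + 17 + 7 + 15 + 18 + 20 + 8 = 97
Number of machines = 4
Ideal balanced load = 97 / 4 = 24.25

24.25


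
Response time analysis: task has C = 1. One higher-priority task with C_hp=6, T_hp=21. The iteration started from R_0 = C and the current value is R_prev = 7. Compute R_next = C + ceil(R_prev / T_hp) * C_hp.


R_next = C + ceil(R_prev / T_hp) * C_hp
ceil(7 / 21) = ceil(0.3333) = 1
Interference = 1 * 6 = 6
R_next = 1 + 6 = 7
R_next = R_prev, so the iteration has converged (response time = 7).

7


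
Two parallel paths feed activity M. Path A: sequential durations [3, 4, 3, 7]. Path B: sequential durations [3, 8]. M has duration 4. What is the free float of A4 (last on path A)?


ES(A4) = sum of predecessors on chain A = 10
EF(A4) = ES + duration = 10 + 7 = 17
Successor of A4 is M. ES(M) = max(sum(A), sum(B)) = max(17, 11) = 17
Free float = ES(successor) - EF(current) = 17 - 17 = 0

0


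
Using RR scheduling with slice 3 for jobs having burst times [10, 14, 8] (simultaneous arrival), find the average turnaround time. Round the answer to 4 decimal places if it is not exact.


Time quantum = 3
Execution trace:
  J1 runs 3 units, time = 3
  J2 runs 3 units, time = 6
  J3 runs 3 units, time = 9
  J1 runs 3 units, time = 12
  J2 runs 3 units, time = 15
  J3 runs 3 units, time = 18
  J1 runs 3 units, time = 21
  J2 runs 3 units, time = 24
  J3 runs 2 units, time = 26
  J1 runs 1 units, time = 27
  J2 runs 3 units, time = 30
  J2 runs 2 units, time = 32
Finish times: [27, 32, 26]
Average turnaround = 85/3 = 28.3333

28.3333


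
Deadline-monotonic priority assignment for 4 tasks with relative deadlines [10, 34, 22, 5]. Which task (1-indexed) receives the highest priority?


Sort tasks by relative deadline (ascending):
  Task 4: deadline = 5
  Task 1: deadline = 10
  Task 3: deadline = 22
  Task 2: deadline = 34
Priority order (highest first): [4, 1, 3, 2]
Highest priority task = 4

4


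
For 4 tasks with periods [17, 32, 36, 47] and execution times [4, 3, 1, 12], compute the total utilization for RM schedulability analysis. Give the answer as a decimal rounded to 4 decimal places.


Compute individual utilizations (exact fractions):
  Task 1: C/T = 4/17 (approx. 0.2353)
  Task 2: C/T = 3/32 (approx. 0.0938)
  Task 3: C/T = 1/36 (approx. 0.0278)
  Task 4: C/T = 12/47 (approx. 0.2553)
Total utilization U = 4/17 + 3/32 + 1/36 + 12/47 = 140861/230112
Rounded to 4 decimal places: U = 0.6121
RM (Liu & Layland) bound for 4 tasks = 0.756828; compare with U = 140861/230112 (approx. 0.612141)
U <= bound, so schedulable by RM sufficient condition.

0.6121


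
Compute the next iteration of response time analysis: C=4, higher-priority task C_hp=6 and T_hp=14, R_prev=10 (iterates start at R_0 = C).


R_next = C + ceil(R_prev / T_hp) * C_hp
ceil(10 / 14) = ceil(0.7143) = 1
Interference = 1 * 6 = 6
R_next = 4 + 6 = 10
R_next = R_prev, so the iteration has converged (response time = 10).

10


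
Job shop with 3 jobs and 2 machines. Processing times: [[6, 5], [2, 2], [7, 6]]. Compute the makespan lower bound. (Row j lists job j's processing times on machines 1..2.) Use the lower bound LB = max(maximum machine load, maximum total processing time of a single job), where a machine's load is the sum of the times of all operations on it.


Machine loads:
  Machine 1: 6 + 2 + 7 = 15
  Machine 2: 5 + 2 + 6 = 13
Max machine load = 15
Job totals:
  Job 1: 11
  Job 2: 4
  Job 3: 13
Max job total = 13
Lower bound = max(15, 13) = 15

15


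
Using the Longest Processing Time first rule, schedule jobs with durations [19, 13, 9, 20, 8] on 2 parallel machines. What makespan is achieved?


Sort jobs in decreasing order (LPT): [20, 19, 13, 9, 8]
Assign each job to the least loaded machine:
  Machine 1: jobs [20, 9, 8], load = 37
  Machine 2: jobs [19, 13], load = 32
Makespan = max load = 37

37


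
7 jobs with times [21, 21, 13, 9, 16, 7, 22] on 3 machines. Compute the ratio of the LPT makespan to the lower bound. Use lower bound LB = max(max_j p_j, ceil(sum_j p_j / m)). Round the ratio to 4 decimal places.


LPT order: [22, 21, 21, 16, 13, 9, 7]
Machine loads after assignment: [38, 37, 34]
LPT makespan = 38
Lower bound = max(max_job, ceil(total/3)) = max(22, 37) = 37
Ratio = 38 / 37 = 1.027

1.027


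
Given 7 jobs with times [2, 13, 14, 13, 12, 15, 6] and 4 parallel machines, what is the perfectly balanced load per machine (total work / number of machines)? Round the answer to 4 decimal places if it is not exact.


Total processing time = 2 + 13 + 14 + 13 + 12 + 15 + 6 = 75
Number of machines = 4
Ideal balanced load = 75 / 4 = 18.75

18.75


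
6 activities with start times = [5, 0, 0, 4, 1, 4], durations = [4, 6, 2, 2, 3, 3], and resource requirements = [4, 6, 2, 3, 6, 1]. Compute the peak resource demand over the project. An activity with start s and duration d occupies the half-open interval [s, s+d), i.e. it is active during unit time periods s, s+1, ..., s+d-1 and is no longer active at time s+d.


Each activity i is active on [start_i, start_i + duration_i).
Compute total resource usage per time slot:
  t=0: active resources = [6, 2], total = 8
  t=1: active resources = [6, 2, 6], total = 14
  t=2: active resources = [6, 6], total = 12
  t=3: active resources = [6, 6], total = 12
  t=4: active resources = [6, 3, 1], total = 10
  t=5: active resources = [4, 6, 3, 1], total = 14
  t=6: active resources = [4, 1], total = 5
  t=7: active resources = [4], total = 4
  t=8: active resources = [4], total = 4
Peak resource demand = 14

14


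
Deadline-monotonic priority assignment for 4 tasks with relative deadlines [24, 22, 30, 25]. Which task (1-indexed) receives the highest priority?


Sort tasks by relative deadline (ascending):
  Task 2: deadline = 22
  Task 1: deadline = 24
  Task 4: deadline = 25
  Task 3: deadline = 30
Priority order (highest first): [2, 1, 4, 3]
Highest priority task = 2

2


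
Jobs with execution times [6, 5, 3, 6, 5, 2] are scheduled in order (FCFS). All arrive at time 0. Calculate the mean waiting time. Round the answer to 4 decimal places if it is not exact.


FCFS order (as given): [6, 5, 3, 6, 5, 2]
Waiting times:
  Job 1: wait = 0
  Job 2: wait = 6
  Job 3: wait = 11
  Job 4: wait = 14
  Job 5: wait = 20
  Job 6: wait = 25
Sum of waiting times = 76
Average waiting time = 76/6 = 12.6667

12.6667


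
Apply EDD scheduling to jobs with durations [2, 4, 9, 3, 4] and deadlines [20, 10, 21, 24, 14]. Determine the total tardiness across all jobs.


Sort by due date (EDD order): [(4, 10), (4, 14), (2, 20), (9, 21), (3, 24)]
Compute completion times and tardiness:
  Job 1: p=4, d=10, C=4, tardiness=max(0,4-10)=0
  Job 2: p=4, d=14, C=8, tardiness=max(0,8-14)=0
  Job 3: p=2, d=20, C=10, tardiness=max(0,10-20)=0
  Job 4: p=9, d=21, C=19, tardiness=max(0,19-21)=0
  Job 5: p=3, d=24, C=22, tardiness=max(0,22-24)=0
Total tardiness = 0

0


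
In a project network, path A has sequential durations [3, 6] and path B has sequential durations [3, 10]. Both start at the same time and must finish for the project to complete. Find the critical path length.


Path A total = 3 + 6 = 9
Path B total = 3 + 10 = 13
Critical path = longest path = max(9, 13) = 13

13


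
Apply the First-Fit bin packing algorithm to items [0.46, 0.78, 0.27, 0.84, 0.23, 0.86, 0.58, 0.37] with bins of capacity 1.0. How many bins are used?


Place items sequentially using First-Fit:
  Item 0.46 -> new Bin 1
  Item 0.78 -> new Bin 2
  Item 0.27 -> Bin 1 (now 0.73)
  Item 0.84 -> new Bin 3
  Item 0.23 -> Bin 1 (now 0.96)
  Item 0.86 -> new Bin 4
  Item 0.58 -> new Bin 5
  Item 0.37 -> Bin 5 (now 0.95)
Total bins used = 5

5


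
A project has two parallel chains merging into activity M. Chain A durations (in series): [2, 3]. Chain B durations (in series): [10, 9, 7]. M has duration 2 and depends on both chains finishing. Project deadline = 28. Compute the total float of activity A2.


Forward pass: ES(A2) = sum of predecessors on chain A = 2
EF = ES + duration = 2 + 3 = 5
Backward pass: LF(M) = deadline = 28; LS(M) = 28 - 2 = 26
LF(A2) = LS(M) - sum(successors on chain A) = 26 - 0 = 26
LS = LF - duration = 26 - 3 = 23
Total float = LS - ES = 23 - 2 = 21

21


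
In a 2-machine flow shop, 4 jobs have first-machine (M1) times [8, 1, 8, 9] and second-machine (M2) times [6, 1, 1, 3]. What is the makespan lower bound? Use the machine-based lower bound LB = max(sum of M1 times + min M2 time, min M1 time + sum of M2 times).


LB1 = sum(M1 times) + min(M2 times) = 26 + 1 = 27
LB2 = min(M1 times) + sum(M2 times) = 1 + 11 = 12
Lower bound = max(LB1, LB2) = max(27, 12) = 27

27


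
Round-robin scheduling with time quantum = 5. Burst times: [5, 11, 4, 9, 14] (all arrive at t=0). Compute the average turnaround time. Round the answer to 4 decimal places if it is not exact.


Time quantum = 5
Execution trace:
  J1 runs 5 units, time = 5
  J2 runs 5 units, time = 10
  J3 runs 4 units, time = 14
  J4 runs 5 units, time = 19
  J5 runs 5 units, time = 24
  J2 runs 5 units, time = 29
  J4 runs 4 units, time = 33
  J5 runs 5 units, time = 38
  J2 runs 1 units, time = 39
  J5 runs 4 units, time = 43
Finish times: [5, 39, 14, 33, 43]
Average turnaround = 134/5 = 26.8

26.8


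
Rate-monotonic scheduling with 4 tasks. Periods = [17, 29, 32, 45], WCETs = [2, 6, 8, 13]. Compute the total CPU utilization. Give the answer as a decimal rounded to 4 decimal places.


Compute individual utilizations (exact fractions):
  Task 1: C/T = 2/17 (approx. 0.1176)
  Task 2: C/T = 6/29 (approx. 0.2069)
  Task 3: C/T = 8/32 = 1/4 (approx. 0.25)
  Task 4: C/T = 13/45 (approx. 0.2889)
Total utilization U = 2/17 + 6/29 + 1/4 + 13/45 = 76621/88740
Rounded to 4 decimal places: U = 0.8634
RM (Liu & Layland) bound for 4 tasks = 0.756828; compare with U = 76621/88740 (approx. 0.863432)
bound < U <= 1, so the RM sufficient condition is not met (inconclusive; an exact test such as response-time analysis is needed).

0.8634


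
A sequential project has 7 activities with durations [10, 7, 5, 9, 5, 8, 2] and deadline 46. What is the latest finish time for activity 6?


LF(activity 6) = deadline - sum of successor durations
Successors: activities 7 through 7 with durations [2]
Sum of successor durations = 2
LF = 46 - 2 = 44

44


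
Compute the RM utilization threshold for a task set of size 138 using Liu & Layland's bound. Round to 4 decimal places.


Compute 2^(1/138) = 1.0050354411
Subtract 1: 1.0050354411 - 1 = 0.0050354411
Multiply by n: 138 * 0.0050354411 = 0.6948908718
Round to 4 dp: 0.6949

0.6949


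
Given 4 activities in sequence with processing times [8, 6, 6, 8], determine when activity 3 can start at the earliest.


Activity 3 starts after activities 1 through 2 complete.
Predecessor durations: [8, 6]
ES = 8 + 6 = 14

14


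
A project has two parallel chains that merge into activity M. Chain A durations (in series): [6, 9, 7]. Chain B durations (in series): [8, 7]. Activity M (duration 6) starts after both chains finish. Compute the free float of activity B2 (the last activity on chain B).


ES(B2) = sum of predecessors on chain B = 8
EF(B2) = ES + duration = 8 + 7 = 15
Successor of B2 is M. ES(M) = max(sum(A), sum(B)) = max(22, 15) = 22
Free float = ES(successor) - EF(current) = 22 - 15 = 7

7


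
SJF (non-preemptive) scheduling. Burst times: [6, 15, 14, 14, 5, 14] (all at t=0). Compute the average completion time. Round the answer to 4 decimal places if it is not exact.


SJF order (ascending): [5, 6, 14, 14, 14, 15]
Completion times:
  Job 1: burst=5, C=5
  Job 2: burst=6, C=11
  Job 3: burst=14, C=25
  Job 4: burst=14, C=39
  Job 5: burst=14, C=53
  Job 6: burst=15, C=68
Average completion = 201/6 = 33.5

33.5


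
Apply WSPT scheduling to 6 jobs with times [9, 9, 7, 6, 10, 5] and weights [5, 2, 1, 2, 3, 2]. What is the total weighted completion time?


Compute p/w ratios and sort ascending (WSPT): [(9, 5), (5, 2), (6, 2), (10, 3), (9, 2), (7, 1)]
Compute weighted completion times:
  Job (p=9,w=5): C=9, w*C=5*9=45
  Job (p=5,w=2): C=14, w*C=2*14=28
  Job (p=6,w=2): C=20, w*C=2*20=40
  Job (p=10,w=3): C=30, w*C=3*30=90
  Job (p=9,w=2): C=39, w*C=2*39=78
  Job (p=7,w=1): C=46, w*C=1*46=46
Total weighted completion time = 327

327


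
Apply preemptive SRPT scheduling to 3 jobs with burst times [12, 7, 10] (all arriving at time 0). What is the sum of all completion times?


Since all jobs arrive at t=0, SRPT equals SPT ordering.
SPT order: [7, 10, 12]
Completion times:
  Job 1: p=7, C=7
  Job 2: p=10, C=17
  Job 3: p=12, C=29
Total completion time = 7 + 17 + 29 = 53

53


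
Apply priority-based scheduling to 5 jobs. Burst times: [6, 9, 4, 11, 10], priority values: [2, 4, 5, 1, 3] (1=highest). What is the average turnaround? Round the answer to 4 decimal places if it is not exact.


Sort by priority (ascending = highest first):
Order: [(1, 11), (2, 6), (3, 10), (4, 9), (5, 4)]
Completion times:
  Priority 1, burst=11, C=11
  Priority 2, burst=6, C=17
  Priority 3, burst=10, C=27
  Priority 4, burst=9, C=36
  Priority 5, burst=4, C=40
Average turnaround = 131/5 = 26.2

26.2


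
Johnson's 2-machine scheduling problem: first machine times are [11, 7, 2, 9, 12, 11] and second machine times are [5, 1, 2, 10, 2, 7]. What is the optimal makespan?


Apply Johnson's rule:
  Group 1 (a <= b): [(3, 2, 2), (4, 9, 10)]
  Group 2 (a > b): [(6, 11, 7), (1, 11, 5), (5, 12, 2), (2, 7, 1)]
Optimal job order: [3, 4, 6, 1, 5, 2]
Schedule:
  Job 3: M1 done at 2, M2 done at 4
  Job 4: M1 done at 11, M2 done at 21
  Job 6: M1 done at 22, M2 done at 29
  Job 1: M1 done at 33, M2 done at 38
  Job 5: M1 done at 45, M2 done at 47
  Job 2: M1 done at 52, M2 done at 53
Makespan = 53

53


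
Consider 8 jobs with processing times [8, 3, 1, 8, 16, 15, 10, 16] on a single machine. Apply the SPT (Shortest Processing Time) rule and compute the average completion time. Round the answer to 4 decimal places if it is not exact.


Sort jobs by processing time (SPT order): [1, 3, 8, 8, 10, 15, 16, 16]
Compute completion times sequentially:
  Job 1: processing = 1, completes at 1
  Job 2: processing = 3, completes at 4
  Job 3: processing = 8, completes at 12
  Job 4: processing = 8, completes at 20
  Job 5: processing = 10, completes at 30
  Job 6: processing = 15, completes at 45
  Job 7: processing = 16, completes at 61
  Job 8: processing = 16, completes at 77
Sum of completion times = 250
Average completion time = 250/8 = 31.25

31.25


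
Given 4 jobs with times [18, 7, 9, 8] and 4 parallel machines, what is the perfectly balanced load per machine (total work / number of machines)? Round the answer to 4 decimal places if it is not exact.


Total processing time = 18 + 7 + 9 + 8 = 42
Number of machines = 4
Ideal balanced load = 42 / 4 = 10.5

10.5


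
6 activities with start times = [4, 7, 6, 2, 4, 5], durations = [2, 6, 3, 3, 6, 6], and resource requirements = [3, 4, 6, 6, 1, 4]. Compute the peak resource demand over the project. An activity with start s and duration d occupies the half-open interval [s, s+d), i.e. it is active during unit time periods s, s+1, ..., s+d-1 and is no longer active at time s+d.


Each activity i is active on [start_i, start_i + duration_i).
Compute total resource usage per time slot:
  t=0: active resources = [], total = 0
  t=1: active resources = [], total = 0
  t=2: active resources = [6], total = 6
  t=3: active resources = [6], total = 6
  t=4: active resources = [3, 6, 1], total = 10
  t=5: active resources = [3, 1, 4], total = 8
  t=6: active resources = [6, 1, 4], total = 11
  t=7: active resources = [4, 6, 1, 4], total = 15
  t=8: active resources = [4, 6, 1, 4], total = 15
  t=9: active resources = [4, 1, 4], total = 9
  t=10: active resources = [4, 4], total = 8
  t=11: active resources = [4], total = 4
  t=12: active resources = [4], total = 4
Peak resource demand = 15

15


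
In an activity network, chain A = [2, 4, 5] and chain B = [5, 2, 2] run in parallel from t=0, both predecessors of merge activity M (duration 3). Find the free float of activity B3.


ES(B3) = sum of predecessors on chain B = 7
EF(B3) = ES + duration = 7 + 2 = 9
Successor of B3 is M. ES(M) = max(sum(A), sum(B)) = max(11, 9) = 11
Free float = ES(successor) - EF(current) = 11 - 9 = 2

2


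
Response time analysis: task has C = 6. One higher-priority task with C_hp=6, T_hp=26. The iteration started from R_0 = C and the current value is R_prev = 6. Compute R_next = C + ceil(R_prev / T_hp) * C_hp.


R_next = C + ceil(R_prev / T_hp) * C_hp
ceil(6 / 26) = ceil(0.2308) = 1
Interference = 1 * 6 = 6
R_next = 6 + 6 = 12

12


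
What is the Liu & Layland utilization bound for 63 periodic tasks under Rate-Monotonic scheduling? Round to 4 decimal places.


Compute 2^(1/63) = 1.0110630845
Subtract 1: 1.0110630845 - 1 = 0.0110630845
Multiply by n: 63 * 0.0110630845 = 0.6969743235
Round to 4 dp: 0.6970

0.6970


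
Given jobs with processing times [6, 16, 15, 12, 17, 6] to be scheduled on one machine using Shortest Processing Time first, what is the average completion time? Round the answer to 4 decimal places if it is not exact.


Sort jobs by processing time (SPT order): [6, 6, 12, 15, 16, 17]
Compute completion times sequentially:
  Job 1: processing = 6, completes at 6
  Job 2: processing = 6, completes at 12
  Job 3: processing = 12, completes at 24
  Job 4: processing = 15, completes at 39
  Job 5: processing = 16, completes at 55
  Job 6: processing = 17, completes at 72
Sum of completion times = 208
Average completion time = 208/6 = 34.6667

34.6667


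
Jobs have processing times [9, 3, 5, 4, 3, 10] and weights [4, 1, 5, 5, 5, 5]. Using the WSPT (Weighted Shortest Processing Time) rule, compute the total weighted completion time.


Compute p/w ratios and sort ascending (WSPT): [(3, 5), (4, 5), (5, 5), (10, 5), (9, 4), (3, 1)]
Compute weighted completion times:
  Job (p=3,w=5): C=3, w*C=5*3=15
  Job (p=4,w=5): C=7, w*C=5*7=35
  Job (p=5,w=5): C=12, w*C=5*12=60
  Job (p=10,w=5): C=22, w*C=5*22=110
  Job (p=9,w=4): C=31, w*C=4*31=124
  Job (p=3,w=1): C=34, w*C=1*34=34
Total weighted completion time = 378

378


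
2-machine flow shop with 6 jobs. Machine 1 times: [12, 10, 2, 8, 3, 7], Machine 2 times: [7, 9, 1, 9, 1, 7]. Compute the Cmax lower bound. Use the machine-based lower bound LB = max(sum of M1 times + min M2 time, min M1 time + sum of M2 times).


LB1 = sum(M1 times) + min(M2 times) = 42 + 1 = 43
LB2 = min(M1 times) + sum(M2 times) = 2 + 34 = 36
Lower bound = max(LB1, LB2) = max(43, 36) = 43

43


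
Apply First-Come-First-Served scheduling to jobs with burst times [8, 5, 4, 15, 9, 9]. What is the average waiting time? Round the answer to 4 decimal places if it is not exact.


FCFS order (as given): [8, 5, 4, 15, 9, 9]
Waiting times:
  Job 1: wait = 0
  Job 2: wait = 8
  Job 3: wait = 13
  Job 4: wait = 17
  Job 5: wait = 32
  Job 6: wait = 41
Sum of waiting times = 111
Average waiting time = 111/6 = 18.5

18.5


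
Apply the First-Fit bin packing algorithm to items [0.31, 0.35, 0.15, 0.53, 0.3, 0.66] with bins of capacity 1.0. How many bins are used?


Place items sequentially using First-Fit:
  Item 0.31 -> new Bin 1
  Item 0.35 -> Bin 1 (now 0.66)
  Item 0.15 -> Bin 1 (now 0.81)
  Item 0.53 -> new Bin 2
  Item 0.3 -> Bin 2 (now 0.83)
  Item 0.66 -> new Bin 3
Total bins used = 3

3


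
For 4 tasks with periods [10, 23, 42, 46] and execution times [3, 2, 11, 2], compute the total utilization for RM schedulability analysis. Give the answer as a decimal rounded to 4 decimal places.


Compute individual utilizations (exact fractions):
  Task 1: C/T = 3/10 (approx. 0.3)
  Task 2: C/T = 2/23 (approx. 0.087)
  Task 3: C/T = 11/42 (approx. 0.2619)
  Task 4: C/T = 2/46 = 1/23 (approx. 0.0435)
Total utilization U = 3/10 + 2/23 + 11/42 + 1/23 = 1672/2415
Rounded to 4 decimal places: U = 0.6923
RM (Liu & Layland) bound for 4 tasks = 0.756828; compare with U = 1672/2415 (approx. 0.692340)
U <= bound, so schedulable by RM sufficient condition.

0.6923


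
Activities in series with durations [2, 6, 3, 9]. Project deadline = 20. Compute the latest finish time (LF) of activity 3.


LF(activity 3) = deadline - sum of successor durations
Successors: activities 4 through 4 with durations [9]
Sum of successor durations = 9
LF = 20 - 9 = 11

11


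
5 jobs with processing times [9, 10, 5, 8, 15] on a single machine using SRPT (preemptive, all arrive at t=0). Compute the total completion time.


Since all jobs arrive at t=0, SRPT equals SPT ordering.
SPT order: [5, 8, 9, 10, 15]
Completion times:
  Job 1: p=5, C=5
  Job 2: p=8, C=13
  Job 3: p=9, C=22
  Job 4: p=10, C=32
  Job 5: p=15, C=47
Total completion time = 5 + 13 + 22 + 32 + 47 = 119

119


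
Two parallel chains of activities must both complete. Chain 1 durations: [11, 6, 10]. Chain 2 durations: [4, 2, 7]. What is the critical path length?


Path A total = 11 + 6 + 10 = 27
Path B total = 4 + 2 + 7 = 13
Critical path = longest path = max(27, 13) = 27

27


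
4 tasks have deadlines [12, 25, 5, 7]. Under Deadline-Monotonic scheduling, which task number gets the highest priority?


Sort tasks by relative deadline (ascending):
  Task 3: deadline = 5
  Task 4: deadline = 7
  Task 1: deadline = 12
  Task 2: deadline = 25
Priority order (highest first): [3, 4, 1, 2]
Highest priority task = 3

3


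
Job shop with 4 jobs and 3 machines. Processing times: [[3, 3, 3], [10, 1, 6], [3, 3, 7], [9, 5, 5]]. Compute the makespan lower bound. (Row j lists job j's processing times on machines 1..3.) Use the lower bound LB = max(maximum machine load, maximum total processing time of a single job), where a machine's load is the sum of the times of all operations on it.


Machine loads:
  Machine 1: 3 + 10 + 3 + 9 = 25
  Machine 2: 3 + 1 + 3 + 5 = 12
  Machine 3: 3 + 6 + 7 + 5 = 21
Max machine load = 25
Job totals:
  Job 1: 9
  Job 2: 17
  Job 3: 13
  Job 4: 19
Max job total = 19
Lower bound = max(25, 19) = 25

25


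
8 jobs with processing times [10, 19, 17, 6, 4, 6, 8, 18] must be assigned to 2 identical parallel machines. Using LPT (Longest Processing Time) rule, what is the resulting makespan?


Sort jobs in decreasing order (LPT): [19, 18, 17, 10, 8, 6, 6, 4]
Assign each job to the least loaded machine:
  Machine 1: jobs [19, 10, 8, 6], load = 43
  Machine 2: jobs [18, 17, 6, 4], load = 45
Makespan = max load = 45

45


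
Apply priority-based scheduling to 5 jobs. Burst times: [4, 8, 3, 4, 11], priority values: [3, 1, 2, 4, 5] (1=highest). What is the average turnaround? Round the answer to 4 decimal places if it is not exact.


Sort by priority (ascending = highest first):
Order: [(1, 8), (2, 3), (3, 4), (4, 4), (5, 11)]
Completion times:
  Priority 1, burst=8, C=8
  Priority 2, burst=3, C=11
  Priority 3, burst=4, C=15
  Priority 4, burst=4, C=19
  Priority 5, burst=11, C=30
Average turnaround = 83/5 = 16.6

16.6


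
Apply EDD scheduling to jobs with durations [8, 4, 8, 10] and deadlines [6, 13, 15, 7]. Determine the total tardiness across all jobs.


Sort by due date (EDD order): [(8, 6), (10, 7), (4, 13), (8, 15)]
Compute completion times and tardiness:
  Job 1: p=8, d=6, C=8, tardiness=max(0,8-6)=2
  Job 2: p=10, d=7, C=18, tardiness=max(0,18-7)=11
  Job 3: p=4, d=13, C=22, tardiness=max(0,22-13)=9
  Job 4: p=8, d=15, C=30, tardiness=max(0,30-15)=15
Total tardiness = 37

37


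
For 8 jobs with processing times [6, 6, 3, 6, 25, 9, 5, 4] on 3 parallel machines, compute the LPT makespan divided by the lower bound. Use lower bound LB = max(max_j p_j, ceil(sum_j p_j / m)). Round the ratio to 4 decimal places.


LPT order: [25, 9, 6, 6, 6, 5, 4, 3]
Machine loads after assignment: [25, 19, 20]
LPT makespan = 25
Lower bound = max(max_job, ceil(total/3)) = max(25, 22) = 25
Ratio = 25 / 25 = 1.0

1.0


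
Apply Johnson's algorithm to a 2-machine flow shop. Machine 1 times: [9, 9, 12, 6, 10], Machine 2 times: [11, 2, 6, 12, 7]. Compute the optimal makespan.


Apply Johnson's rule:
  Group 1 (a <= b): [(4, 6, 12), (1, 9, 11)]
  Group 2 (a > b): [(5, 10, 7), (3, 12, 6), (2, 9, 2)]
Optimal job order: [4, 1, 5, 3, 2]
Schedule:
  Job 4: M1 done at 6, M2 done at 18
  Job 1: M1 done at 15, M2 done at 29
  Job 5: M1 done at 25, M2 done at 36
  Job 3: M1 done at 37, M2 done at 43
  Job 2: M1 done at 46, M2 done at 48
Makespan = 48

48


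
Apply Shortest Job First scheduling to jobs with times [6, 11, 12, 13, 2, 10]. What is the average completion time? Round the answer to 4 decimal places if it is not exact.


SJF order (ascending): [2, 6, 10, 11, 12, 13]
Completion times:
  Job 1: burst=2, C=2
  Job 2: burst=6, C=8
  Job 3: burst=10, C=18
  Job 4: burst=11, C=29
  Job 5: burst=12, C=41
  Job 6: burst=13, C=54
Average completion = 152/6 = 25.3333

25.3333


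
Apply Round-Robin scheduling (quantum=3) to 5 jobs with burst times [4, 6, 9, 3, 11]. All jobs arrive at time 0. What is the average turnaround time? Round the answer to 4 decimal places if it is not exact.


Time quantum = 3
Execution trace:
  J1 runs 3 units, time = 3
  J2 runs 3 units, time = 6
  J3 runs 3 units, time = 9
  J4 runs 3 units, time = 12
  J5 runs 3 units, time = 15
  J1 runs 1 units, time = 16
  J2 runs 3 units, time = 19
  J3 runs 3 units, time = 22
  J5 runs 3 units, time = 25
  J3 runs 3 units, time = 28
  J5 runs 3 units, time = 31
  J5 runs 2 units, time = 33
Finish times: [16, 19, 28, 12, 33]
Average turnaround = 108/5 = 21.6

21.6


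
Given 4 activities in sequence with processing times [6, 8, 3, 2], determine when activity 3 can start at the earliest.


Activity 3 starts after activities 1 through 2 complete.
Predecessor durations: [6, 8]
ES = 6 + 8 = 14

14


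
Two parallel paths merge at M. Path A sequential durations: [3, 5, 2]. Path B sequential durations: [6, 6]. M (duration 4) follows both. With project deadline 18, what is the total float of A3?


Forward pass: ES(A3) = sum of predecessors on chain A = 8
EF = ES + duration = 8 + 2 = 10
Backward pass: LF(M) = deadline = 18; LS(M) = 18 - 4 = 14
LF(A3) = LS(M) - sum(successors on chain A) = 14 - 0 = 14
LS = LF - duration = 14 - 2 = 12
Total float = LS - ES = 12 - 8 = 4

4


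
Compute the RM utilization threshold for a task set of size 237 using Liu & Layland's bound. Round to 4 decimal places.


Compute 2^(1/237) = 1.0029289527
Subtract 1: 1.0029289527 - 1 = 0.0029289527
Multiply by n: 237 * 0.0029289527 = 0.6941617899
Round to 4 dp: 0.6942

0.6942


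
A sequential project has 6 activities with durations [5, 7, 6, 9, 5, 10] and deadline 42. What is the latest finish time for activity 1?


LF(activity 1) = deadline - sum of successor durations
Successors: activities 2 through 6 with durations [7, 6, 9, 5, 10]
Sum of successor durations = 37
LF = 42 - 37 = 5

5


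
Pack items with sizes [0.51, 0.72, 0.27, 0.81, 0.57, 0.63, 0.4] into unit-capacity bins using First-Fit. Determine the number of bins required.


Place items sequentially using First-Fit:
  Item 0.51 -> new Bin 1
  Item 0.72 -> new Bin 2
  Item 0.27 -> Bin 1 (now 0.78)
  Item 0.81 -> new Bin 3
  Item 0.57 -> new Bin 4
  Item 0.63 -> new Bin 5
  Item 0.4 -> Bin 4 (now 0.97)
Total bins used = 5

5


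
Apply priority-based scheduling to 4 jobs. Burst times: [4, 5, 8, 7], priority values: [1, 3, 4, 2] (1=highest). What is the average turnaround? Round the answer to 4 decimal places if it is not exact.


Sort by priority (ascending = highest first):
Order: [(1, 4), (2, 7), (3, 5), (4, 8)]
Completion times:
  Priority 1, burst=4, C=4
  Priority 2, burst=7, C=11
  Priority 3, burst=5, C=16
  Priority 4, burst=8, C=24
Average turnaround = 55/4 = 13.75

13.75


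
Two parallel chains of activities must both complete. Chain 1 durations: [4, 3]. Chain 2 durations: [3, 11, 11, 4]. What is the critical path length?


Path A total = 4 + 3 = 7
Path B total = 3 + 11 + 11 + 4 = 29
Critical path = longest path = max(7, 29) = 29

29


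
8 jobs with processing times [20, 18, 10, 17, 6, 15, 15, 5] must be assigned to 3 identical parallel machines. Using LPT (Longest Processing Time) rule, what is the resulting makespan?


Sort jobs in decreasing order (LPT): [20, 18, 17, 15, 15, 10, 6, 5]
Assign each job to the least loaded machine:
  Machine 1: jobs [20, 10, 6], load = 36
  Machine 2: jobs [18, 15], load = 33
  Machine 3: jobs [17, 15, 5], load = 37
Makespan = max load = 37

37


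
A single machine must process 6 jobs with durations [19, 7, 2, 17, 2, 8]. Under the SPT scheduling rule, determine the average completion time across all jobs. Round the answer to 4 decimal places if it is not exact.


Sort jobs by processing time (SPT order): [2, 2, 7, 8, 17, 19]
Compute completion times sequentially:
  Job 1: processing = 2, completes at 2
  Job 2: processing = 2, completes at 4
  Job 3: processing = 7, completes at 11
  Job 4: processing = 8, completes at 19
  Job 5: processing = 17, completes at 36
  Job 6: processing = 19, completes at 55
Sum of completion times = 127
Average completion time = 127/6 = 21.1667

21.1667


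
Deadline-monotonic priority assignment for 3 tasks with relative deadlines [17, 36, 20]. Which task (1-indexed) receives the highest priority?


Sort tasks by relative deadline (ascending):
  Task 1: deadline = 17
  Task 3: deadline = 20
  Task 2: deadline = 36
Priority order (highest first): [1, 3, 2]
Highest priority task = 1

1


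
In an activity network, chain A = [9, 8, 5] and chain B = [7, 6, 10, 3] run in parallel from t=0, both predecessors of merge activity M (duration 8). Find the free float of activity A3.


ES(A3) = sum of predecessors on chain A = 17
EF(A3) = ES + duration = 17 + 5 = 22
Successor of A3 is M. ES(M) = max(sum(A), sum(B)) = max(22, 26) = 26
Free float = ES(successor) - EF(current) = 26 - 22 = 4

4


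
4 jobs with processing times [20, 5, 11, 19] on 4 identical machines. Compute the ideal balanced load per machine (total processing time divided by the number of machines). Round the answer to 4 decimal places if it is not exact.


Total processing time = 20 + 5 + 11 + 19 = 55
Number of machines = 4
Ideal balanced load = 55 / 4 = 13.75

13.75


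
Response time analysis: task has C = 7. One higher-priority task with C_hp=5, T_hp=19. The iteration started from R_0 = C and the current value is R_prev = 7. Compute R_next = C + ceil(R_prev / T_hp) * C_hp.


R_next = C + ceil(R_prev / T_hp) * C_hp
ceil(7 / 19) = ceil(0.3684) = 1
Interference = 1 * 5 = 5
R_next = 7 + 5 = 12

12


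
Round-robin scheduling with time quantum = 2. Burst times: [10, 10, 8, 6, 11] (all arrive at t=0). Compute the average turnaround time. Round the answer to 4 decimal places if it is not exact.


Time quantum = 2
Execution trace:
  J1 runs 2 units, time = 2
  J2 runs 2 units, time = 4
  J3 runs 2 units, time = 6
  J4 runs 2 units, time = 8
  J5 runs 2 units, time = 10
  J1 runs 2 units, time = 12
  J2 runs 2 units, time = 14
  J3 runs 2 units, time = 16
  J4 runs 2 units, time = 18
  J5 runs 2 units, time = 20
  J1 runs 2 units, time = 22
  J2 runs 2 units, time = 24
  J3 runs 2 units, time = 26
  J4 runs 2 units, time = 28
  J5 runs 2 units, time = 30
  J1 runs 2 units, time = 32
  J2 runs 2 units, time = 34
  J3 runs 2 units, time = 36
  J5 runs 2 units, time = 38
  J1 runs 2 units, time = 40
  J2 runs 2 units, time = 42
  J5 runs 2 units, time = 44
  J5 runs 1 units, time = 45
Finish times: [40, 42, 36, 28, 45]
Average turnaround = 191/5 = 38.2

38.2
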